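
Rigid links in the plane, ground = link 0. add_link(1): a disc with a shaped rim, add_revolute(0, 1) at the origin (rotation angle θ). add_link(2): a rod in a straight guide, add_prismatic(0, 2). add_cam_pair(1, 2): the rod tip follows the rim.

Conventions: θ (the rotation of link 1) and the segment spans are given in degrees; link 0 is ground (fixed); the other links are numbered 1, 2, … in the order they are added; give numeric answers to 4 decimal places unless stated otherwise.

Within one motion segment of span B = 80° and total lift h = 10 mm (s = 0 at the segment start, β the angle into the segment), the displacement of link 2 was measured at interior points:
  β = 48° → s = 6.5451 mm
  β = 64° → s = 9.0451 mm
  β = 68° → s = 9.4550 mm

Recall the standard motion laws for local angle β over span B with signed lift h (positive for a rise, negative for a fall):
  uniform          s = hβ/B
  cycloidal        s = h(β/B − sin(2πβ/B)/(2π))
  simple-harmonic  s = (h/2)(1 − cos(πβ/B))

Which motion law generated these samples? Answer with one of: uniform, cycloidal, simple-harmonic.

candidates at β/B = r: uniform s = h·r (linear in β); cycloidal s = h·(r − sin(2πr)/(2π)); simple-harmonic s = (h/2)(1 − cos(πr))
β=48°: printed 6.5451 | uniform 6.0000, cycloidal 6.9355, simple-harmonic 6.5451
β=64°: printed 9.0451 | uniform 8.0000, cycloidal 9.5137, simple-harmonic 9.0451
β=68°: printed 9.4550 | uniform 8.5000, cycloidal 9.7876, simple-harmonic 9.4550
only one law matches every sample → simple-harmonic

simple-harmonic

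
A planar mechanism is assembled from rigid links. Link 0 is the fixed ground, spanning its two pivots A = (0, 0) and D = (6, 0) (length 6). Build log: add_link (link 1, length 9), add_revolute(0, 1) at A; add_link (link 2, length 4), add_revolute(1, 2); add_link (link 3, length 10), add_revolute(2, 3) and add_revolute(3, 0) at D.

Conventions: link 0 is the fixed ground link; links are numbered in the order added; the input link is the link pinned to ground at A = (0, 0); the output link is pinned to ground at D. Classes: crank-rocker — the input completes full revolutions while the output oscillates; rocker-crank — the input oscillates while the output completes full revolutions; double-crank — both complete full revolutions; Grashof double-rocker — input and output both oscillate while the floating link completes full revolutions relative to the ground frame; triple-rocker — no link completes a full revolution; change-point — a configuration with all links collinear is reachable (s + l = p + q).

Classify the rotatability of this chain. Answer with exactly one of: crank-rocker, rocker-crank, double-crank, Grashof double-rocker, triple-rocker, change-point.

lengths: ground=6, input=9, coupler=4, output=10
sorted: s=4 (shortest), l=10 (longest), p+q=15
s + l = 14 vs p + q = 15
s + l < p + q (Grashof) with shortest = coupler link → Grashof double-rocker

Grashof double-rocker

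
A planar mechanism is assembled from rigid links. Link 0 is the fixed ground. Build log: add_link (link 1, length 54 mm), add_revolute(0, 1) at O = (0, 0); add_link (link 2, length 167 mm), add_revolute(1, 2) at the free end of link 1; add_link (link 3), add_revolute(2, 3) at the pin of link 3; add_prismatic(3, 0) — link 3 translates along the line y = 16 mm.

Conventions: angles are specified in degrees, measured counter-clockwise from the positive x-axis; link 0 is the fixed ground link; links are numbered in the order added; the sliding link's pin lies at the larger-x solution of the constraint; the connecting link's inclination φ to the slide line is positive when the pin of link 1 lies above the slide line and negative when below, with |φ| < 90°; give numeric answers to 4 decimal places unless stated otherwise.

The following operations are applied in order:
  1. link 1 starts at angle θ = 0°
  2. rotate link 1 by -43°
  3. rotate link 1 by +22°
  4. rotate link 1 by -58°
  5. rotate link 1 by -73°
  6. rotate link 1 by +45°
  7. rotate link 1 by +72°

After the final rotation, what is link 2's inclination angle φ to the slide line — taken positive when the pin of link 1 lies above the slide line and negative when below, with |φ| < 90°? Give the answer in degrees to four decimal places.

geometry: r = 54 mm, L = 167 mm, e = 16 mm; θ starts at 0°
rotate link 1 by -43°: θ ← 0° -43° = -43°
rotate link 1 by +22°: θ ← -43° +22° = -21°
rotate link 1 by -58°: θ ← -21° -58° = -79°
rotate link 1 by -73°: θ ← -79° -73° = -152°
rotate link 1 by +45°: θ ← -152° +45° = -107°
rotate link 1 by +72°: θ ← -107° +72° = -35°
h = r sin θ − e = -30.973128 − 16 = -46.973128
sin φ = h / L = -46.973128 / 167 = -0.28127621
φ = arcsin(-0.28127621) = -16.336388°

-16.3364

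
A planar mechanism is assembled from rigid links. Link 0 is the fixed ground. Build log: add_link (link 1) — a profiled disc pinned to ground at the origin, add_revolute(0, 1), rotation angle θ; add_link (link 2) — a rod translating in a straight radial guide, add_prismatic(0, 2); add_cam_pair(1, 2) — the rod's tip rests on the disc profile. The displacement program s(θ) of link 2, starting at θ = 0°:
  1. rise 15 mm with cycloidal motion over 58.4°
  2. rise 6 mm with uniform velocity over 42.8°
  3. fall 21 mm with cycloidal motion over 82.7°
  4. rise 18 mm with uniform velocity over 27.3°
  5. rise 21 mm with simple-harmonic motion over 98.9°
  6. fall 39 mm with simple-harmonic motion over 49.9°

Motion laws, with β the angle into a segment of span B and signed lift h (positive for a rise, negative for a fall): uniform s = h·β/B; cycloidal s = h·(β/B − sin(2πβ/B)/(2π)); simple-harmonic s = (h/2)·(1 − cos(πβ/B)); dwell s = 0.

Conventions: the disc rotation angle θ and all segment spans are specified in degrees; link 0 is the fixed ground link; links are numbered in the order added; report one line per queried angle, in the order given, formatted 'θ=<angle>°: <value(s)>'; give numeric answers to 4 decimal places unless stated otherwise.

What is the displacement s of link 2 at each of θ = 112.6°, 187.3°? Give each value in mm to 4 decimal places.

seg 1 [0°–58.4°] cycloidal, h=15: full span → s += 15 → s = 15.0000
seg 2 [58.4°–101.2°] uniform, h=6: full span → s += 6 → s = 21.0000
seg 3 [101.2°–183.9°] cycloidal, h=-21: θ=112.6° here. β=11.4, B=82.7. -21·(0.1378 − sin(2π·0.1378)/(2π)) = -0.3486 → s = 20.6514
seg 3 [101.2°–183.9°] cycloidal, h=-21: full span → s += -21 → s = 0.0000
seg 4 [183.9°–211.2°] uniform, h=18: θ=187.3° here. β=3.4, B=27.3. 18·3.4/27.3 = 2.2418 → s = 2.2418

θ=112.6°: 20.6514
θ=187.3°: 2.2418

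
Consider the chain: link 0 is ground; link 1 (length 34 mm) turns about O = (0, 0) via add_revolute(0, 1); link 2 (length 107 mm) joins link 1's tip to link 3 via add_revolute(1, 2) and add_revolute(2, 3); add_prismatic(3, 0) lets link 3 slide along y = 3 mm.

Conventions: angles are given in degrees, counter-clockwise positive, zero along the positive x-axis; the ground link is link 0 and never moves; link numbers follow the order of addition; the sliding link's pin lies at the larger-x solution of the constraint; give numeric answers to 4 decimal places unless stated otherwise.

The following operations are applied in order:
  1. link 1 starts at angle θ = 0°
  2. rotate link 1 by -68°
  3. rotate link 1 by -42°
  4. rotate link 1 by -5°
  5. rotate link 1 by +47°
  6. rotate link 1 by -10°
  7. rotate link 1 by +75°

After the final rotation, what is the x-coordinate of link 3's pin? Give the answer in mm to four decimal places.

geometry: r = 34 mm, L = 107 mm, e = 3 mm; θ starts at 0°
rotate link 1 by -68°: θ ← 0° -68° = -68°
rotate link 1 by -42°: θ ← -68° -42° = -110°
rotate link 1 by -5°: θ ← -110° -5° = -115°
rotate link 1 by +47°: θ ← -115° +47° = -68°
rotate link 1 by -10°: θ ← -68° -10° = -78°
rotate link 1 by +75°: θ ← -78° +75° = -3°
crank pin P = (r cos θ, r sin θ) = (33.953404, -1.779423)
h = r sin θ − e = -1.779423 − 3 = -4.779423
x = r cos θ + √(L² − h²) = 33.953404 + 106.893204 = 140.846608

140.8466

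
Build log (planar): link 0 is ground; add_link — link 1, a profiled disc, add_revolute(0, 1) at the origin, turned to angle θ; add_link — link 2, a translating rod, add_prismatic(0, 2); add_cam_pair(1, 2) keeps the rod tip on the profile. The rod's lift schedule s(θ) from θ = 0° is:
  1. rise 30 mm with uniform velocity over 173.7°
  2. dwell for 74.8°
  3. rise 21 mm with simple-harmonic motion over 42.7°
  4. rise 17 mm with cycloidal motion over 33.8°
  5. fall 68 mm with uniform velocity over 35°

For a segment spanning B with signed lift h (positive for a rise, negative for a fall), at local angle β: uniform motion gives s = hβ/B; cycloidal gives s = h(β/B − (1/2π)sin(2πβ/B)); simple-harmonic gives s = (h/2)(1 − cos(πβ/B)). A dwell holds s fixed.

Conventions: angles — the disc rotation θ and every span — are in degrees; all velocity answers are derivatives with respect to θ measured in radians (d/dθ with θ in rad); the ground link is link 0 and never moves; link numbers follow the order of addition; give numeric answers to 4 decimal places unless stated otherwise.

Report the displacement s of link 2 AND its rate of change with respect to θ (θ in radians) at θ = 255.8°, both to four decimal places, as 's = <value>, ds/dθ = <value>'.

seg 1 [0°–173.7°] uniform, h=30: full span → s += 30 → s = 30.0000
seg 2 [173.7°–248.5°] dwell: s stays 30.0000
seg 3 [248.5°–291.2°] simple-harmonic, h=21: θ=255.8° here. β=7.3, B=42.7. 21/2·(1 − cos(π·0.1710)) = 1.4784 → s = 31.4784
velocity in seg [248.5°–291.2°] (simple-harmonic), θ in radians: β = 7.3° = 0.1274 rad, B = 42.7° = 0.7453 rad; ds/dθ = (πh/(2B)) sin(πβ/B) = (π·21/(2·0.7453)) sin(π·0.1710) = 22.646163 mm/rad

s = 31.4784, ds/dθ = 22.6462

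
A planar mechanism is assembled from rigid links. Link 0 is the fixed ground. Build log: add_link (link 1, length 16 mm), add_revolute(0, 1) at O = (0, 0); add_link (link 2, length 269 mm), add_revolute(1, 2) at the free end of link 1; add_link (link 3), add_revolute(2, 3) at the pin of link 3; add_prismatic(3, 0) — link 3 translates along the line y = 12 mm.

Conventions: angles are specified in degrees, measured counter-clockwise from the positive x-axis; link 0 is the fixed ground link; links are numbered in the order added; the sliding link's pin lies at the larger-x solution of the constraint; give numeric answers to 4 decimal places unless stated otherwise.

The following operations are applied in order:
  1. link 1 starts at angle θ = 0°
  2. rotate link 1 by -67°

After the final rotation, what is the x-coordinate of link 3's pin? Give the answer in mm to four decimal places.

geometry: r = 16 mm, L = 269 mm, e = 12 mm; θ starts at 0°
rotate link 1 by -67°: θ ← 0° -67° = -67°
crank pin P = (r cos θ, r sin θ) = (6.251698, -14.728078)
h = r sin θ − e = -14.728078 − 12 = -26.728078
x = r cos θ + √(L² − h²) = 6.251698 + 267.668844 = 273.920542

273.9205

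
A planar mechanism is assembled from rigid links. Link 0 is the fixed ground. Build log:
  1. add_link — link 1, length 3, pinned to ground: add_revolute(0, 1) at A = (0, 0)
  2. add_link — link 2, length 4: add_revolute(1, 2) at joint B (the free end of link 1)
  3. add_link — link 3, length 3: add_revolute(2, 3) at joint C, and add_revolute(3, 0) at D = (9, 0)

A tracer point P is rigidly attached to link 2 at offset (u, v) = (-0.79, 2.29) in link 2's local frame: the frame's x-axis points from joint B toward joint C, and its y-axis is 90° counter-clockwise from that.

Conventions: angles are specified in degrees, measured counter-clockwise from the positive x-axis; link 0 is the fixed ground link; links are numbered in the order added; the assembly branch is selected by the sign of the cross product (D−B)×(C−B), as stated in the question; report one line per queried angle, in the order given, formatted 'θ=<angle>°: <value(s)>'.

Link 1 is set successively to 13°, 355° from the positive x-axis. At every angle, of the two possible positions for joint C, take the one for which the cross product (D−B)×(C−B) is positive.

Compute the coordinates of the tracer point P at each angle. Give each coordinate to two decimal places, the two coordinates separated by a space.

A=(0,0), D=(9.00,0)
θ=13°: B = A + 3.00·(cos13°, sin13°) = (2.9231, 0.6749)
θ=13°: |BD| = 6.1142
θ=13°: circle(B,4.00) ∩ circle(D,3.00): a=3.6296, h=1.6812
θ=13°:   candidates: C₊=(6.7160,1.9451) cross=10.279; C₋=(6.3449,-1.3966) cross=-10.279
θ=13°:   branch + wants cross > 0 → take C=(6.7160,1.9451) (cross=10.279)
θ=13°: ex = (C−B)/|BC| = (0.9482,0.3176); ey = (-0.3176,0.9482)
θ=13°: P = B + -0.79·ex + 2.29·ey = (1.4468,2.5954)
θ=355°: B = A + 3.00·(cos355°, sin355°) = (2.9886, -0.2615)
θ=355°: |BD| = 6.0171
θ=355°: circle(B,4.00) ∩ circle(D,3.00): a=3.5902, h=1.7636
θ=355°:   candidates: C₊=(6.4988,1.6565) cross=10.612; C₋=(6.6521,-1.8674) cross=-10.612
θ=355°:   branch + wants cross > 0 → take C=(6.4988,1.6565) (cross=10.612)
θ=355°: ex = (C−B)/|BC| = (0.8775,0.4795); ey = (-0.4795,0.8775)
θ=355°: P = B + -0.79·ex + 2.29·ey = (1.1973,1.3693)

θ=13°: 1.45 2.60
θ=355°: 1.20 1.37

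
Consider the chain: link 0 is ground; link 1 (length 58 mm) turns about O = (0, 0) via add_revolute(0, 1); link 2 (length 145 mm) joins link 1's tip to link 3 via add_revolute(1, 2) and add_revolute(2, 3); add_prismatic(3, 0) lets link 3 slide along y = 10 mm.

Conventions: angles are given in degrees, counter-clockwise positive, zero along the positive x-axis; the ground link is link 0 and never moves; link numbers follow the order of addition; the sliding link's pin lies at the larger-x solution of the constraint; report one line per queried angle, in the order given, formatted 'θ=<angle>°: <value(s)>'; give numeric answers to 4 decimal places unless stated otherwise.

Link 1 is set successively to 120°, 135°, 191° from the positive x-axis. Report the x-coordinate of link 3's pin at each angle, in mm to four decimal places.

geometry: r = 58 mm, L = 145 mm, e = 10 mm
θ=120°: crank pin P = (r cos θ, r sin θ) = (-29.000000, 50.229473)
θ=120°: h = r sin θ − e = 50.229473 − 10 = 40.229473
θ=120°: x = r cos θ + √(L² − h²) = -29.000000 + 139.307536 = 110.307536
θ=135°: crank pin P = (r cos θ, r sin θ) = (-41.012193, 41.012193)
θ=135°: h = r sin θ − e = 41.012193 − 10 = 31.012193
θ=135°: x = r cos θ + √(L² − h²) = -41.012193 + 141.644781 = 100.632587
θ=191°: crank pin P = (r cos θ, r sin θ) = (-56.934377, -11.066922)
θ=191°: h = r sin θ − e = -11.066922 − 10 = -21.066922
θ=191°: x = r cos θ + √(L² − h²) = -56.934377 + 143.461440 = 86.527064

θ=120°: 110.3075
θ=135°: 100.6326
θ=191°: 86.5271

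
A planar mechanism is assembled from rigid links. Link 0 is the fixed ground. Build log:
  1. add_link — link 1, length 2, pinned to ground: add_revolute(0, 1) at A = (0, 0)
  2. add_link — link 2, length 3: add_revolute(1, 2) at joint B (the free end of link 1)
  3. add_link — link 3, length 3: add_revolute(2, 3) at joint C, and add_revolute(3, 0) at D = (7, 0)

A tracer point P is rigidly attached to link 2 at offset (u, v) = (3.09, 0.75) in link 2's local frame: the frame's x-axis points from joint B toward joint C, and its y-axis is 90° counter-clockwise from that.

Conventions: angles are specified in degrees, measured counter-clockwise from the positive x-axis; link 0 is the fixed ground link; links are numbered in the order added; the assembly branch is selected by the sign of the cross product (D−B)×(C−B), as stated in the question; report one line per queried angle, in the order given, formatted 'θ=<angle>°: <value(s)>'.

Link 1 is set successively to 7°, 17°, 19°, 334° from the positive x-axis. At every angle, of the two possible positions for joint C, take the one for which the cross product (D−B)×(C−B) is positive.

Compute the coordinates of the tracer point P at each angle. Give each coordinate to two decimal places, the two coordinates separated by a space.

A=(0,0), D=(7.00,0)
θ=7°: B = A + 2.00·(cos7°, sin7°) = (1.9851, 0.2437)
θ=7°: |BD| = 5.0208
θ=7°: circle(B,3.00) ∩ circle(D,3.00): a=2.5104, h=1.6425
θ=7°:   candidates: C₊=(4.5723,1.7624) cross=8.247; C₋=(4.4128,-1.5187) cross=-8.247
θ=7°:   branch + wants cross > 0 → take C=(4.5723,1.7624) (cross=8.247)
θ=7°: ex = (C−B)/|BC| = (0.8624,0.5062); ey = (-0.5062,0.8624)
θ=7°: P = B + 3.09·ex + 0.75·ey = (4.2702,2.4548)
θ=17°: B = A + 2.00·(cos17°, sin17°) = (1.9126, 0.5847)
θ=17°: |BD| = 5.1209
θ=17°: circle(B,3.00) ∩ circle(D,3.00): a=2.5604, h=1.5634
θ=17°:   candidates: C₊=(4.6348,1.8455) cross=8.006; C₋=(4.2778,-1.2608) cross=-8.006
θ=17°:   branch + wants cross > 0 → take C=(4.6348,1.8455) (cross=8.006)
θ=17°: ex = (C−B)/|BC| = (0.9074,0.4203); ey = (-0.4203,0.9074)
θ=17°: P = B + 3.09·ex + 0.75·ey = (4.4013,2.5639)
θ=19°: B = A + 2.00·(cos19°, sin19°) = (1.8910, 0.6511)
θ=19°: |BD| = 5.1503
θ=19°: circle(B,3.00) ∩ circle(D,3.00): a=2.5751, h=1.5390
θ=19°:   candidates: C₊=(4.6401,1.8523) cross=7.926; C₋=(4.2509,-1.2011) cross=-7.926
θ=19°:   branch + wants cross > 0 → take C=(4.6401,1.8523) (cross=7.926)
θ=19°: ex = (C−B)/|BC| = (0.9164,0.4004); ey = (-0.4004,0.9164)
θ=19°: P = B + 3.09·ex + 0.75·ey = (4.4223,2.5756)
θ=334°: B = A + 2.00·(cos334°, sin334°) = (1.7976, -0.8767)
θ=334°: |BD| = 5.2758
θ=334°: circle(B,3.00) ∩ circle(D,3.00): a=2.6379, h=1.4288
θ=334°:   candidates: C₊=(4.1613,0.9706) cross=7.538; C₋=(4.6362,-1.8473) cross=-7.538
θ=334°:   branch + wants cross > 0 → take C=(4.1613,0.9706) (cross=7.538)
θ=334°: ex = (C−B)/|BC| = (0.7879,0.6158); ey = (-0.6158,0.7879)
θ=334°: P = B + 3.09·ex + 0.75·ey = (3.7704,1.6170)

θ=7°: 4.27 2.45
θ=17°: 4.40 2.56
θ=19°: 4.42 2.58
θ=334°: 3.77 1.62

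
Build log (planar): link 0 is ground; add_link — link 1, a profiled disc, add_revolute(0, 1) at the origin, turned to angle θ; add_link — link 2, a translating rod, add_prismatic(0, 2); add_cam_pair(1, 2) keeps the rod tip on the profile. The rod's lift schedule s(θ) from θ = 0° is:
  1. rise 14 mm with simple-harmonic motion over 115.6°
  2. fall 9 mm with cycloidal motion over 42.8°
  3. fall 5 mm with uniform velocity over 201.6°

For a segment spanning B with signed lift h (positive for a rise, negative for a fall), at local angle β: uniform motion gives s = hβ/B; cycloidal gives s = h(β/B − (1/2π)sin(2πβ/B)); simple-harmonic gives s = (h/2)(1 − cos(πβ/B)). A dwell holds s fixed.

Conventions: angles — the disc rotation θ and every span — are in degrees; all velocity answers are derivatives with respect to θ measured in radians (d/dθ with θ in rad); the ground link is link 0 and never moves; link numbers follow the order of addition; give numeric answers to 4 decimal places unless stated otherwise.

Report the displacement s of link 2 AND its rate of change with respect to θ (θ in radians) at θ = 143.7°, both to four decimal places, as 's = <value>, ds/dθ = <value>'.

seg 1 [0°–115.6°] simple-harmonic, h=14: full span → s += 14 → s = 14.0000
seg 2 [115.6°–158.4°] cycloidal, h=-9: θ=143.7° here. β=28.1, B=42.8. -9·(0.6565 − sin(2π·0.6565)/(2π)) = -7.1013 → s = 6.8987
velocity in seg [115.6°–158.4°] (cycloidal), θ in radians: β = 28.1° = 0.4904 rad, B = 42.8° = 0.7470 rad; ds/dθ = (h/B)(1 − cos(2πβ/B)) = ((-9)/0.7470)(1 − cos(2π·0.6565)) = -18.723393 mm/rad

s = 6.8987, ds/dθ = -18.7234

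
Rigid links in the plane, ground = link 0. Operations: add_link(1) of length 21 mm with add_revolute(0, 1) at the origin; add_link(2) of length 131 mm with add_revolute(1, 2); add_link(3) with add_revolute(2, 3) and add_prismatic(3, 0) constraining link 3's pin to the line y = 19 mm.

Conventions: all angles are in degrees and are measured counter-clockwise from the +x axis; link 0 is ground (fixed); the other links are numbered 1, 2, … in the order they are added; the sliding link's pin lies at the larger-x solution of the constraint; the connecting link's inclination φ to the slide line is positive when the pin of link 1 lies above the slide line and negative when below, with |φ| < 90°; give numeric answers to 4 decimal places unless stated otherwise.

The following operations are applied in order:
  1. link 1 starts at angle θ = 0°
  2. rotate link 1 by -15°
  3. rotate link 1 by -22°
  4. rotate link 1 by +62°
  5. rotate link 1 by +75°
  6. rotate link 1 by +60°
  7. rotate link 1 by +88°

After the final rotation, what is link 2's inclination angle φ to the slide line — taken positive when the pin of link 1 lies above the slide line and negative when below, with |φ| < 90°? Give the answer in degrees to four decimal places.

geometry: r = 21 mm, L = 131 mm, e = 19 mm; θ starts at 0°
rotate link 1 by -15°: θ ← 0° -15° = -15°
rotate link 1 by -22°: θ ← -15° -22° = -37°
rotate link 1 by +62°: θ ← -37° +62° = 25°
rotate link 1 by +75°: θ ← 25° +75° = 100°
rotate link 1 by +60°: θ ← 100° +60° = 160°
rotate link 1 by +88°: θ ← 160° +88° = 248°
h = r sin θ − e = -19.470861 − 19 = -38.470861
sin φ = h / L = -38.470861 / 131 = -0.29367069
φ = arcsin(-0.29367069) = -17.077843°

-17.0778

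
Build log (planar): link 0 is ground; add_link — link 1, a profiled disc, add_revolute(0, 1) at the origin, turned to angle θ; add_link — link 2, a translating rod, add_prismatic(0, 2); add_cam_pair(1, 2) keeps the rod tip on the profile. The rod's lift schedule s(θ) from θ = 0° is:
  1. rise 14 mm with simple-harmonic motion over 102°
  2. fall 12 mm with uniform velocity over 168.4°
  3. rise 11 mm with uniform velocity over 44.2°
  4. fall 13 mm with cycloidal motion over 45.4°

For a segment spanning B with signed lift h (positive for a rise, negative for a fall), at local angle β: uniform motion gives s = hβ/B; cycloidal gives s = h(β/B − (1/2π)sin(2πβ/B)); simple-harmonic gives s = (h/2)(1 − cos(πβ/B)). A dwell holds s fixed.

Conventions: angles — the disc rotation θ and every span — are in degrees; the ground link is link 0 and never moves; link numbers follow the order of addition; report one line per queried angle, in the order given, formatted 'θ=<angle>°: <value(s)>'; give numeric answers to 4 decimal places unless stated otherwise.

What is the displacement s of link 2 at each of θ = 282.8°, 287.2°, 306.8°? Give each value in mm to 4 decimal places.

seg 1 [0°–102°] simple-harmonic, h=14: full span → s += 14 → s = 14.0000
seg 2 [102°–270.4°] uniform, h=-12: full span → s += -12 → s = 2.0000
seg 3 [270.4°–314.6°] uniform, h=11: θ=282.8° here. β=12.4, B=44.2. 11·12.4/44.2 = 3.0860 → s = 5.0860
seg 3 [270.4°–314.6°] uniform, h=11: θ=287.2° here. β=16.8, B=44.2. 11·16.8/44.2 = 4.1810 → s = 6.1810
seg 3 [270.4°–314.6°] uniform, h=11: θ=306.8° here. β=36.4, B=44.2. 11·36.4/44.2 = 9.0588 → s = 11.0588

θ=282.8°: 5.0860
θ=287.2°: 6.1810
θ=306.8°: 11.0588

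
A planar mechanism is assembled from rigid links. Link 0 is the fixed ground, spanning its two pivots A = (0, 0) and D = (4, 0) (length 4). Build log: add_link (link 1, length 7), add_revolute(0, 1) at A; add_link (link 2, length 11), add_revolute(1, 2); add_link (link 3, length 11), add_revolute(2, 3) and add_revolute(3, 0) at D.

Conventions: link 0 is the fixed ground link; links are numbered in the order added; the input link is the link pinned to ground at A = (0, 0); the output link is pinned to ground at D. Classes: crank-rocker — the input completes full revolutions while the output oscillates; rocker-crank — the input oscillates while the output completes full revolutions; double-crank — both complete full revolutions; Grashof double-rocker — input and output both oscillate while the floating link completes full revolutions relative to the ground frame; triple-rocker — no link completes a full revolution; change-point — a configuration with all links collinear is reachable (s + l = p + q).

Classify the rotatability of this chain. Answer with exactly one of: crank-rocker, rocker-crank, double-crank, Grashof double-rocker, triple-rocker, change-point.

lengths: ground=4, input=7, coupler=11, output=11
sorted: s=4 (shortest), l=11 (longest), p+q=18
s + l = 15 vs p + q = 18
s + l < p + q (Grashof) with shortest = ground link → double-crank

double-crank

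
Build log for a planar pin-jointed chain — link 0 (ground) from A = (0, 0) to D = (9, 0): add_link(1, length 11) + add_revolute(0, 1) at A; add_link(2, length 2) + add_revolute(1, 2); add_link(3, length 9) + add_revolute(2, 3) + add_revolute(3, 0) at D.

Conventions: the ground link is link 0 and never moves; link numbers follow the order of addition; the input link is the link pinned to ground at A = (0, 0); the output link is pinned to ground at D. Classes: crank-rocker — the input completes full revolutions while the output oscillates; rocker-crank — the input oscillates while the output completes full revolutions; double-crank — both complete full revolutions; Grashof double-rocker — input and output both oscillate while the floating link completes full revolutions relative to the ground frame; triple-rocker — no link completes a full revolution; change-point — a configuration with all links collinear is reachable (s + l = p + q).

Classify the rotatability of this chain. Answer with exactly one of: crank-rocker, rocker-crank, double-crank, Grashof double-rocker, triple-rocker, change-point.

lengths: ground=9, input=11, coupler=2, output=9
sorted: s=2 (shortest), l=11 (longest), p+q=18
s + l = 13 vs p + q = 18
s + l < p + q (Grashof) with shortest = coupler link → Grashof double-rocker

Grashof double-rocker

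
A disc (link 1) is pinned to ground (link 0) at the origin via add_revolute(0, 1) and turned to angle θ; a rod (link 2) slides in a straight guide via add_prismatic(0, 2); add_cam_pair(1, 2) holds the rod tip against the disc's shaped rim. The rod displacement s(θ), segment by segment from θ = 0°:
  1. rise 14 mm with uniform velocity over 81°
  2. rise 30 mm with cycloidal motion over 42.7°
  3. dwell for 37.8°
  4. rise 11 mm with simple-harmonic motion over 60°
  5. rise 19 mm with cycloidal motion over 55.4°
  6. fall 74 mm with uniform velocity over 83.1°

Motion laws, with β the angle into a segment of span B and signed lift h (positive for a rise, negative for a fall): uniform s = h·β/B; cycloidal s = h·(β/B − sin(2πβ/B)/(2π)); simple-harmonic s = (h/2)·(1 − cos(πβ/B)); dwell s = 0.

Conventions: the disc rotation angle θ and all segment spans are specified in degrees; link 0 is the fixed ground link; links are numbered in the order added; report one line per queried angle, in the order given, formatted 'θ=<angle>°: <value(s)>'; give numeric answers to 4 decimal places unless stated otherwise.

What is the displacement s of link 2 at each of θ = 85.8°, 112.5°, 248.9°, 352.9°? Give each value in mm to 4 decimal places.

segment 1 (0° to 81°, uniform, h = 14) is passed completely: s = 0.0000 + (14) = 14.0000
θ = 85.8° falls in segment 2 (81° to 123.7°, cycloidal, h = 30): β = 85.8 − 81 = 4.8°, B = 42.7°; Δs = 30·(0.1124 − sin(2π·0.1124)/(2π)) = 0.2735; s = 14.0000 + 0.2735 = 14.2735
θ = 112.5° falls in segment 2 (81° to 123.7°, cycloidal, h = 30): β = 112.5 − 81 = 31.5°, B = 42.7°; Δs = 30·(0.7377 − sin(2π·0.7377)/(2π)) = 26.8916; s = 14.0000 + 26.8916 = 40.8916
segment 2 (81° to 123.7°, cycloidal, h = 30) is passed completely: s = 14.0000 + (30) = 44.0000
segment 3 (123.7° to 161.5°, dwell): s unchanged at 44.0000
segment 4 (161.5° to 221.5°, simple-harmonic, h = 11) is passed completely: s = 44.0000 + (11) = 55.0000
θ = 248.9° falls in segment 5 (221.5° to 276.9°, cycloidal, h = 19): β = 248.9 − 221.5 = 27.4°, B = 55.4°; Δs = 19·(0.4946 − sin(2π·0.4946)/(2π)) = 9.2942; s = 55.0000 + 9.2942 = 64.2942
segment 5 (221.5° to 276.9°, cycloidal, h = 19) is passed completely: s = 55.0000 + (19) = 74.0000
θ = 352.9° falls in segment 6 (276.9° to 360°, uniform, h = -74): β = 352.9 − 276.9 = 76°, B = 83.1°; Δs = -74·76/83.1 = -67.6775; s = 74.0000 − 67.6775 = 6.3225

θ=85.8°: 14.2735
θ=112.5°: 40.8916
θ=248.9°: 64.2942
θ=352.9°: 6.3225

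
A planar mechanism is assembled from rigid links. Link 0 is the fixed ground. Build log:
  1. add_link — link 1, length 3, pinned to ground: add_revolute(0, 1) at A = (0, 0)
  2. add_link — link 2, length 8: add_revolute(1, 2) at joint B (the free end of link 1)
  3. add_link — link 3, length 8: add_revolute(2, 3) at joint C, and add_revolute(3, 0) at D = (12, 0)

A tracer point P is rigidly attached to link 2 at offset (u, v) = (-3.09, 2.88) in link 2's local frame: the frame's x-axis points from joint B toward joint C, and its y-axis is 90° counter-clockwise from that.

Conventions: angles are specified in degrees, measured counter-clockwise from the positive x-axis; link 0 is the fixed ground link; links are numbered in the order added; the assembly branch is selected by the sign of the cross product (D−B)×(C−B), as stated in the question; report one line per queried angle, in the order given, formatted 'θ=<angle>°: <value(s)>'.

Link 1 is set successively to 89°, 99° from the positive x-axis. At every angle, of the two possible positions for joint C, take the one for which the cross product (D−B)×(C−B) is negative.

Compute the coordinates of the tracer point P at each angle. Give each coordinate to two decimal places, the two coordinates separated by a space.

A=(0,0), D=(12.00,0)
θ=89°: B = A + 3.00·(cos89°, sin89°) = (0.0524, 2.9995)
θ=89°: |BD| = 12.3184
θ=89°: circle(B,8.00) ∩ circle(D,8.00): a=6.1592, h=5.1053
θ=89°:   candidates: C₊=(7.2693,6.4514) cross=62.889; C₋=(4.7830,-3.4519) cross=-62.889
θ=89°:   branch - wants cross < 0 → take C=(4.7830,-3.4519) (cross=-62.889)
θ=89°: ex = (C−B)/|BC| = (0.5913,-0.8064); ey = (0.8064,0.5913)
θ=89°: P = B + -3.09·ex + 2.88·ey = (0.5476,7.1944)
θ=99°: B = A + 3.00·(cos99°, sin99°) = (-0.4693, 2.9631)
θ=99°: |BD| = 12.8165
θ=99°: circle(B,8.00) ∩ circle(D,8.00): a=6.4083, h=4.7890
θ=99°:   candidates: C₊=(6.8725,6.1408) cross=61.378; C₋=(4.6582,-3.1777) cross=-61.378
θ=99°:   branch - wants cross < 0 → take C=(4.6582,-3.1777) (cross=-61.378)
θ=99°: ex = (C−B)/|BC| = (0.6409,-0.7676); ey = (0.7676,0.6409)
θ=99°: P = B + -3.09·ex + 2.88·ey = (-0.2391,7.1808)

θ=89°: 0.55 7.19
θ=99°: -0.24 7.18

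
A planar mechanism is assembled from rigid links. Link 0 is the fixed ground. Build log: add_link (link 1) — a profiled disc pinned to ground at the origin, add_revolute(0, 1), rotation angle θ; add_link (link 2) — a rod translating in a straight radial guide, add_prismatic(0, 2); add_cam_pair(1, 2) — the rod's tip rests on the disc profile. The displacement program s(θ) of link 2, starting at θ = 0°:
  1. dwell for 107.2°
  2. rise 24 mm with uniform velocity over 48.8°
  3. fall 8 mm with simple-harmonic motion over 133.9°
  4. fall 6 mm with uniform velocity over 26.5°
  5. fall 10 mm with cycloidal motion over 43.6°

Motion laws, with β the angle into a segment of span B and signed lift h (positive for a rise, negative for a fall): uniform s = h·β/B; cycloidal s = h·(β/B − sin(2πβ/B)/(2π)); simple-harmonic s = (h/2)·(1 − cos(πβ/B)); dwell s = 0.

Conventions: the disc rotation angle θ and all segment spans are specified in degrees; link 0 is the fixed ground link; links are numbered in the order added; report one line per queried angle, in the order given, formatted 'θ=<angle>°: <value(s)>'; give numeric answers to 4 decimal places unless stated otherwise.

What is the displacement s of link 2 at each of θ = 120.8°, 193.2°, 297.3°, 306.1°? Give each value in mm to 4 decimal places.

seg 1 [0°–107.2°] dwell: s stays 0.0000
seg 2 [107.2°–156°] uniform, h=24: θ=120.8° here. β=13.6, B=48.8. 24·13.6/48.8 = 6.6885 → s = 6.6885
seg 2 [107.2°–156°] uniform, h=24: full span → s += 24 → s = 24.0000
seg 3 [156°–289.9°] simple-harmonic, h=-8: θ=193.2° here. β=37.2, B=133.9. -8/2·(1 − cos(π·0.2778)) = -1.4292 → s = 22.5708
seg 3 [156°–289.9°] simple-harmonic, h=-8: full span → s += -8 → s = 16.0000
seg 4 [289.9°–316.4°] uniform, h=-6: θ=297.3° here. β=7.4, B=26.5. -6·7.4/26.5 = -1.6755 → s = 14.3245
seg 4 [289.9°–316.4°] uniform, h=-6: θ=306.1° here. β=16.2, B=26.5. -6·16.2/26.5 = -3.6679 → s = 12.3321

θ=120.8°: 6.6885
θ=193.2°: 22.5708
θ=297.3°: 14.3245
θ=306.1°: 12.3321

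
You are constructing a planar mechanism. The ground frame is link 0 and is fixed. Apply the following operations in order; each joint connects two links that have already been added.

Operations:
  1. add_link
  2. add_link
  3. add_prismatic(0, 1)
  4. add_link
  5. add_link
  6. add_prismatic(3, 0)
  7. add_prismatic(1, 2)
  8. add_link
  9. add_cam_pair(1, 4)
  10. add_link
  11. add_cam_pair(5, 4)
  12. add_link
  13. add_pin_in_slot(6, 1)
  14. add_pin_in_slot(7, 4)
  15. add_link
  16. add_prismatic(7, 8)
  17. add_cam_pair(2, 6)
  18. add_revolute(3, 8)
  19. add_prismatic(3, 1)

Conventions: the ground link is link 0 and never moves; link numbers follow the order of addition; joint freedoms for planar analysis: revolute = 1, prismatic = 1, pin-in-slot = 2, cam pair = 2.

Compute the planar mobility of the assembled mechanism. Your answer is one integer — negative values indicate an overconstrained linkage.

ground; <1,0,0>
#1 <2,0,0>
#2 <3,0,0>
P:0↔1 J1 <3,1,0>
#3 <4,1,0>
#4 <5,1,0>
P:3↔0 J1 <5,2,0>
P:1↔2 J1 <5,3,0>
#5 <6,3,0>
C:1↔4 J2 <6,3,1>
#6 <7,3,1>
C:5↔4 J2 <7,3,2>
#7 <8,3,2>
PS:6↔1 J2 <8,3,3>
PS:7↔4 J2 <8,3,4>
#8 <9,3,4>
P:7↔8 J1 <9,4,4>
C:2↔6 J2 <9,4,5>
R:3↔8 J1 <9,5,5>
P:3↔1 J1 <9,6,5>
3×8 − 2×6 − 1×5 = 7

M = 7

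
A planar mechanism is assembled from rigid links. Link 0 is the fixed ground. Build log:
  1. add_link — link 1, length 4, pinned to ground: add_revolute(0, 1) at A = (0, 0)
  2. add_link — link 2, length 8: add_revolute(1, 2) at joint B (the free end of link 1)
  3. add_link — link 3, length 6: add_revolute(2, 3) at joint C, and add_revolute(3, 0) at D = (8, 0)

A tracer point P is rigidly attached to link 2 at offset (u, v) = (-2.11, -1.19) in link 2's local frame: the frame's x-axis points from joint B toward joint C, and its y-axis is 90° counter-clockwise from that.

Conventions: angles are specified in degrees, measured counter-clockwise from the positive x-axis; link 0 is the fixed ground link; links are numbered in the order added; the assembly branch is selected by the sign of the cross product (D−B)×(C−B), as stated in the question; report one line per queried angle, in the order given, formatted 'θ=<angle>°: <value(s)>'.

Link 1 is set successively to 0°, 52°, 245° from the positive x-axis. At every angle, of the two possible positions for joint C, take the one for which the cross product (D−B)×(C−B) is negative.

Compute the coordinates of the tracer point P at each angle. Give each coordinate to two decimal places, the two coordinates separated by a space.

A=(0,0), D=(8.00,0)
θ=0°: B = A + 4.00·(cos0°, sin0°) = (4.0000, 0.0000)
θ=0°: |BD| = 4.0000
θ=0°: circle(B,8.00) ∩ circle(D,6.00): a=5.5000, h=5.8095
θ=0°:   candidates: C₊=(9.5000,5.8095) cross=23.238; C₋=(9.5000,-5.8095) cross=-23.238
θ=0°:   branch - wants cross < 0 → take C=(9.5000,-5.8095) (cross=-23.238)
θ=0°: ex = (C−B)/|BC| = (0.6875,-0.7262); ey = (0.7262,0.6875)
θ=0°: P = B + -2.11·ex + -1.19·ey = (1.6852,0.7141)
θ=52°: B = A + 4.00·(cos52°, sin52°) = (2.4626, 3.1520)
θ=52°: |BD| = 6.3716
θ=52°: circle(B,8.00) ∩ circle(D,6.00): a=5.3831, h=5.9180
θ=52°:   candidates: C₊=(10.0685,5.6322) cross=37.707; C₋=(4.2132,-4.6541) cross=-37.707
θ=52°:   branch - wants cross < 0 → take C=(4.2132,-4.6541) (cross=-37.707)
θ=52°: ex = (C−B)/|BC| = (0.2188,-0.9758); ey = (0.9758,0.2188)
θ=52°: P = B + -2.11·ex + -1.19·ey = (0.8398,4.9505)
θ=245°: B = A + 4.00·(cos245°, sin245°) = (-1.6905, -3.6252)
θ=245°: |BD| = 10.3464
θ=245°: circle(B,8.00) ∩ circle(D,6.00): a=6.5263, h=4.6268
θ=245°:   candidates: C₊=(2.8009,2.9950) cross=47.870; C₋=(6.0433,-5.6720) cross=-47.870
θ=245°:   branch - wants cross < 0 → take C=(6.0433,-5.6720) (cross=-47.870)
θ=245°: ex = (C−B)/|BC| = (0.9667,-0.2558); ey = (0.2558,0.9667)
θ=245°: P = B + -2.11·ex + -1.19·ey = (-4.0347,-4.2358)

θ=0°: 1.69 0.71
θ=52°: 0.84 4.95
θ=245°: -4.03 -4.24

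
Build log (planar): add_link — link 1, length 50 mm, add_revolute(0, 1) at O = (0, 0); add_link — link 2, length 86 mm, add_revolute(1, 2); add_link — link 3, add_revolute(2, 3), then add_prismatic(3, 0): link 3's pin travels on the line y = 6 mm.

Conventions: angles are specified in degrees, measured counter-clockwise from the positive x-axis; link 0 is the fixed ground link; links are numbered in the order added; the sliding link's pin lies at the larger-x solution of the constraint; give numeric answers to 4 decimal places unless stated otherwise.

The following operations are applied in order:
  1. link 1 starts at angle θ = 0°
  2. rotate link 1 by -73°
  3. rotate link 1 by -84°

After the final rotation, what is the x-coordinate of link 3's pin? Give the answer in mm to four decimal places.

geometry: r = 50 mm, L = 86 mm, e = 6 mm; θ starts at 0°
rotate link 1 by -73°: θ ← 0° -73° = -73°
rotate link 1 by -84°: θ ← -73° -84° = -157°
crank pin P = (r cos θ, r sin θ) = (-46.025243, -19.536556)
h = r sin θ − e = -19.536556 − 6 = -25.536556
x = r cos θ + √(L² − h²) = -46.025243 + 82.121156 = 36.095913

36.0959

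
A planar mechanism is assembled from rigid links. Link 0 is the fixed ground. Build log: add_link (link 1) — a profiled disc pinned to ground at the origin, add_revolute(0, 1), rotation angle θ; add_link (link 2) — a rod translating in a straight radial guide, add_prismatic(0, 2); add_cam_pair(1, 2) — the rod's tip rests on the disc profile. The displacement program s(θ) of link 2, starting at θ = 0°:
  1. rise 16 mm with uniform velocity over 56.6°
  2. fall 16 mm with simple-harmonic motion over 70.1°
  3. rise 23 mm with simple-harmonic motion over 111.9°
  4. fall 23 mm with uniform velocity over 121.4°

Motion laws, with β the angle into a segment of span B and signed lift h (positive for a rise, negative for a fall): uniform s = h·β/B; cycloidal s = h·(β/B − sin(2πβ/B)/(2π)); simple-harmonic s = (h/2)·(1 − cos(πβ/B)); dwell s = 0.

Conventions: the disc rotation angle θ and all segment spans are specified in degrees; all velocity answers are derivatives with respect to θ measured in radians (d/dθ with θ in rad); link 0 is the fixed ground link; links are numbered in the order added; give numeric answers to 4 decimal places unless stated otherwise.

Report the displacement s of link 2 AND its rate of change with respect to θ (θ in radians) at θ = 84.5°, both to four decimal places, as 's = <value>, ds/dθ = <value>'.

seg 1 [0°–56.6°] uniform, h=16: full span → s += 16 → s = 16.0000
seg 2 [56.6°–126.7°] simple-harmonic, h=-16: θ=84.5° here. β=27.9, B=70.1. -16/2·(1 − cos(π·0.3980)) = -5.4802 → s = 10.5198
velocity in seg [56.6°–126.7°] (simple-harmonic), θ in radians: β = 27.9° = 0.4869 rad, B = 70.1° = 1.2235 rad; ds/dθ = (πh/(2B)) sin(πβ/B) = (π·(-16)/(2·1.2235)) sin(π·0.3980) = -19.496470 mm/rad

s = 10.5198, ds/dθ = -19.4965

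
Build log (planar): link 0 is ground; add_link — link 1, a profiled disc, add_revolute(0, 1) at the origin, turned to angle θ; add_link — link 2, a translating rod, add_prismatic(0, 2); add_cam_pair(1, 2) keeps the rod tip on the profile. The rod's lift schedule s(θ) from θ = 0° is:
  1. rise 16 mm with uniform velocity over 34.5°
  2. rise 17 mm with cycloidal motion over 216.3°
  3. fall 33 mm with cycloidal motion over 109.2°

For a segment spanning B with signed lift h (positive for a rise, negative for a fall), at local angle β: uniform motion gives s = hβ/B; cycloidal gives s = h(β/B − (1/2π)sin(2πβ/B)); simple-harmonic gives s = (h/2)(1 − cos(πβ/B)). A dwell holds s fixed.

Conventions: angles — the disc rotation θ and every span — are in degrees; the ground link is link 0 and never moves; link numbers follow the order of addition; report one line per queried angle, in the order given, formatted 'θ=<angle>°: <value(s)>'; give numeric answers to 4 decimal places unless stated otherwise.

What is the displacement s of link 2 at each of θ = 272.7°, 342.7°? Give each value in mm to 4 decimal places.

seg 1 [0°–34.5°] uniform, h=16: full span → s += 16 → s = 16.0000
seg 2 [34.5°–250.8°] cycloidal, h=17: full span → s += 17 → s = 33.0000
seg 3 [250.8°–360°] cycloidal, h=-33: θ=272.7° here. β=21.9, B=109.2. -33·(0.2005 − sin(2π·0.2005)/(2π)) = -1.6175 → s = 31.3825
seg 3 [250.8°–360°] cycloidal, h=-33: θ=342.7° here. β=91.9, B=109.2. -33·(0.8416 − sin(2π·0.8416)/(2π)) = -32.1784 → s = 0.8216

θ=272.7°: 31.3825
θ=342.7°: 0.8216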